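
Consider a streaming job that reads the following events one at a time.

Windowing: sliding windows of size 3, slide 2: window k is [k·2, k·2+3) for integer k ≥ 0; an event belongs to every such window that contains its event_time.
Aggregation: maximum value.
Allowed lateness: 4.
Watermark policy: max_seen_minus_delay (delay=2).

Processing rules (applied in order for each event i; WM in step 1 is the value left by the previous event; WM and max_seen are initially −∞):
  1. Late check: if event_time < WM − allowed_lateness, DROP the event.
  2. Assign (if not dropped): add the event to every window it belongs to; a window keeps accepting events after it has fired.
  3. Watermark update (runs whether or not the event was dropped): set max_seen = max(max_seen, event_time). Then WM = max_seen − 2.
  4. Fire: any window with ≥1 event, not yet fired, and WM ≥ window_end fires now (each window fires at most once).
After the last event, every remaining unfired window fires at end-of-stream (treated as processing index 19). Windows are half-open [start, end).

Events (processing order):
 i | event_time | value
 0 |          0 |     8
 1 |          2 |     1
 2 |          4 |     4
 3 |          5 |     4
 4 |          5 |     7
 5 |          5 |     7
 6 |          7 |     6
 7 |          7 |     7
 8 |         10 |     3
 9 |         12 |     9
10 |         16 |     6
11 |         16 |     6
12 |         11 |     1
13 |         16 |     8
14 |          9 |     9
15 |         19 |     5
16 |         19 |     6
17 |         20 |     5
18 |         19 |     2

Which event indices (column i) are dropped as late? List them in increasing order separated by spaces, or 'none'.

i=0 t=0 v=8: → [0,3); WM=-2
i=1 t=2 v=1: → [2,5),[0,3); WM=0
i=2 t=4 v=4: → [4,7),[2,5); WM=2
i=3 t=5 v=4: → [4,7); WM=3; [0,3) fires=8
i=4 t=5 v=7: → [4,7); WM=3
i=5 t=5 v=7: → [4,7); WM=3
i=6 t=7 v=6: → [6,9); WM=5; [2,5) fires=4
i=7 t=7 v=7: → [6,9); WM=5
i=8 t=10 v=3: → [10,13),[8,11); WM=8; [4,7) fires=7
i=9 t=12 v=9: → [12,15),[10,13); WM=10; [6,9) fires=7
i=10 t=16 v=6: → [16,19),[14,17); WM=14; [8,11) fires=3 [10,13) fires=9
i=11 t=16 v=6: → [16,19),[14,17); WM=14
i=12 t=11 v=1: → [10,13); WM=14
i=13 t=16 v=8: → [16,19),[14,17); WM=14
i=14 t=9 v=9: DROP (t<14-4); WM=14
i=15 t=19 v=5: → [18,21); WM=17; [12,15) fires=9 [14,17) fires=8
i=16 t=19 v=6: → [18,21); WM=17
i=17 t=20 v=5: → [20,23),[18,21); WM=18
i=18 t=19 v=2: → [18,21); WM=18

14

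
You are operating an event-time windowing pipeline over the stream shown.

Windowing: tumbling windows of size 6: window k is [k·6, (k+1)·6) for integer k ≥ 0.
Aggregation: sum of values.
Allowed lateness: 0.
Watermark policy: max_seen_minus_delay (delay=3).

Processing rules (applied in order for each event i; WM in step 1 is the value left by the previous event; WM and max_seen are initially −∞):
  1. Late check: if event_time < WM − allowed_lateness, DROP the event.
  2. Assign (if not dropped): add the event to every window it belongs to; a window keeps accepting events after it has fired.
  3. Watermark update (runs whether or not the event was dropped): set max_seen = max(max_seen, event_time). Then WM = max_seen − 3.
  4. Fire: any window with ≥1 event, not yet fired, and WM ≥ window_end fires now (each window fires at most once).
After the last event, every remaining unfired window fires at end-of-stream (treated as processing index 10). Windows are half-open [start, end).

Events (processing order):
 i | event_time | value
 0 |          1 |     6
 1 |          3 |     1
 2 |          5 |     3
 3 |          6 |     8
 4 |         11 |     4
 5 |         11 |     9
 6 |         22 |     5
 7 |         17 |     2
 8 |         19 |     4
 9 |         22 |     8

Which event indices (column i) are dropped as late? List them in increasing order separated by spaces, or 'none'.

7

i=0 t=1 v=6: → [0,6); WM=-2
i=1 t=3 v=1: → [0,6); WM=0
i=2 t=5 v=3: → [0,6); WM=2
i=3 t=6 v=8: → [6,12); WM=3
i=4 t=11 v=4: → [6,12); WM=8; [0,6) fires=10
i=5 t=11 v=9: → [6,12); WM=8
i=6 t=22 v=5: → [18,24); WM=19; [6,12) fires=21
i=7 t=17 v=2: DROP (t<19-0); WM=19
i=8 t=19 v=4: → [18,24); WM=19
i=9 t=22 v=8: → [18,24); WM=19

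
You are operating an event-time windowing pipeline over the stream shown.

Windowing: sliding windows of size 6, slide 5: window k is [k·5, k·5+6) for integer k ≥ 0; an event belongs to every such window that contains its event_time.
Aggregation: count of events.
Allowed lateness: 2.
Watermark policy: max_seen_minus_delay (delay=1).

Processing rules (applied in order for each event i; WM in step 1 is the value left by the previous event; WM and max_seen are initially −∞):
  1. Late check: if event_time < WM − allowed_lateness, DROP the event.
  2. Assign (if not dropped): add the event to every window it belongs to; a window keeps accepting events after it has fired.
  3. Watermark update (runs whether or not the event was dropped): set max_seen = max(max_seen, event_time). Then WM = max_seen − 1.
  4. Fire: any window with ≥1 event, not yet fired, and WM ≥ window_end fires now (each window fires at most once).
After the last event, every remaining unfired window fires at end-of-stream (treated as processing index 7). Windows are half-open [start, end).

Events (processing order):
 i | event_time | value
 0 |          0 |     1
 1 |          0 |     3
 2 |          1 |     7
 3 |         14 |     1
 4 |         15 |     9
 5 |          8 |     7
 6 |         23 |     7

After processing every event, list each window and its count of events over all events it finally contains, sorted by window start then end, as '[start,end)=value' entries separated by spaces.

[0,6)=3 [10,16)=2 [15,21)=1 [20,26)=1

i=0 t=0 v=1: → [0,6); WM=-1
i=1 t=0 v=3: → [0,6); WM=-1
i=2 t=1 v=7: → [0,6); WM=0
i=3 t=14 v=1: → [10,16); WM=13; [0,6) fires=3
i=4 t=15 v=9: → [15,21),[10,16); WM=14
i=5 t=8 v=7: DROP (t<14-2); WM=14
i=6 t=23 v=7: → [20,26); WM=22; [10,16) fires=2 [15,21) fires=1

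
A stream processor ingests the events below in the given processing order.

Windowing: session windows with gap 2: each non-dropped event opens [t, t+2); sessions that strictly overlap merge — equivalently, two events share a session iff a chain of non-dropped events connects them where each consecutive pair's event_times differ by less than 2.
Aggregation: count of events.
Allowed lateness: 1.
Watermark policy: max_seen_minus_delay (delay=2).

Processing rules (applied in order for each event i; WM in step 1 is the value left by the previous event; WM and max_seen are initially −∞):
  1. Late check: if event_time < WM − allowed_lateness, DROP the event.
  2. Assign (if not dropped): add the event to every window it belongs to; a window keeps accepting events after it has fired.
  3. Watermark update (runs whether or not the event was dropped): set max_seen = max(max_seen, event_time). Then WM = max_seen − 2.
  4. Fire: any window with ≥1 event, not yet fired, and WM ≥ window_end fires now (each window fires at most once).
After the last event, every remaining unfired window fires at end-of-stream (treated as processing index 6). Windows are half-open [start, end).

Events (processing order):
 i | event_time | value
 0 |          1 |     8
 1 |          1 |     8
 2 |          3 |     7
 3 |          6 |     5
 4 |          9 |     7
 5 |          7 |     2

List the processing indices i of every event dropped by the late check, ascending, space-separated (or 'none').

i=0 t=1 v=8: → [1,3); WM=-1
i=1 t=1 v=8: → [1,3); WM=-1
i=2 t=3 v=7: → [3,5); WM=1
i=3 t=6 v=5: → [6,8); WM=4
i=4 t=9 v=7: → [9,11); WM=7
i=5 t=7 v=2: → [6,9); WM=7

none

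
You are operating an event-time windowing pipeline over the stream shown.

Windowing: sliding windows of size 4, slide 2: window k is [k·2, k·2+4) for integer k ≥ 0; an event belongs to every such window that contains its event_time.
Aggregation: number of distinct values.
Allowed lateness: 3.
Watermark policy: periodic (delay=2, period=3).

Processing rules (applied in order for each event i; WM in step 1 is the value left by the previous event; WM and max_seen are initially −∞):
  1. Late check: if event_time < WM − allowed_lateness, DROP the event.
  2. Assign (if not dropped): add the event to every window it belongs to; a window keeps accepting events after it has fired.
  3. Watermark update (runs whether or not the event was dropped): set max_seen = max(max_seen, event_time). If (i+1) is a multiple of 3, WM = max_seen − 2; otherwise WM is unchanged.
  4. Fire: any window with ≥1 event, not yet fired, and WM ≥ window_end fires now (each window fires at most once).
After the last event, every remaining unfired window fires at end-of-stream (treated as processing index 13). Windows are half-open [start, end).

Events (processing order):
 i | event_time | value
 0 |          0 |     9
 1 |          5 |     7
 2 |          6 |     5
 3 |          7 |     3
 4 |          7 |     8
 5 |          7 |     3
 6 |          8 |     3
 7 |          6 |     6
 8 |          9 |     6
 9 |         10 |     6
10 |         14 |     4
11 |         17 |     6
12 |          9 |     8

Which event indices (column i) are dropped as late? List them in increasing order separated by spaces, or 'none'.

12

i=0 t=0 v=9: → [0,4); WM=−∞
i=1 t=5 v=7: → [4,8),[2,6); WM=−∞
i=2 t=6 v=5: → [6,10),[4,8); WM=4; [0,4) fires=1
i=3 t=7 v=3: → [6,10),[4,8); WM=4
i=4 t=7 v=8: → [6,10),[4,8); WM=4
i=5 t=7 v=3: → [6,10),[4,8); WM=5
i=6 t=8 v=3: → [8,12),[6,10); WM=5
i=7 t=6 v=6: → [6,10),[4,8); WM=5
i=8 t=9 v=6: → [8,12),[6,10); WM=7; [2,6) fires=1
i=9 t=10 v=6: → [10,14),[8,12); WM=7
i=10 t=14 v=4: → [14,18),[12,16); WM=7
i=11 t=17 v=6: → [16,20),[14,18); WM=15; [4,8) fires=5 [6,10) fires=4 [8,12) fires=2 [10,14) fires=1
i=12 t=9 v=8: DROP (t<15-3); WM=15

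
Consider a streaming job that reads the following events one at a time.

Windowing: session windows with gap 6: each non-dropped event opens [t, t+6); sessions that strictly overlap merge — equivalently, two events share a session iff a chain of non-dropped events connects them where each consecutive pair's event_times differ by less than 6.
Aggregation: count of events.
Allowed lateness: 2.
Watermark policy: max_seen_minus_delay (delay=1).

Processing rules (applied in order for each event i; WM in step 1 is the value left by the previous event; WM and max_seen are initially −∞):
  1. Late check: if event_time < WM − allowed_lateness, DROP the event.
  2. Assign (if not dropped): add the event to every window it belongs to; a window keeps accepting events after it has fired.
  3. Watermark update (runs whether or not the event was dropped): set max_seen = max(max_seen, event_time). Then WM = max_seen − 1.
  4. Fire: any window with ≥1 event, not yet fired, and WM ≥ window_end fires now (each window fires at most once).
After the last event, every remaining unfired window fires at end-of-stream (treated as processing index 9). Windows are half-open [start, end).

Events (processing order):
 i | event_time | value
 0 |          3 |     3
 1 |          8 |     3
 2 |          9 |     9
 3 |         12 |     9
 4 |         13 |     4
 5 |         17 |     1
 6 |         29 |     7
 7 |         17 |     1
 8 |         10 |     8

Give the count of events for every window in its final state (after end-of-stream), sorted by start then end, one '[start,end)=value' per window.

i=0 t=3 v=3: → [3,9); WM=2
i=1 t=8 v=3: → [3,14); WM=7
i=2 t=9 v=9: → [3,15); WM=8
i=3 t=12 v=9: → [3,18); WM=11
i=4 t=13 v=4: → [3,19); WM=12
i=5 t=17 v=1: → [3,23); WM=16
i=6 t=29 v=7: → [29,35); WM=28
i=7 t=17 v=1: DROP (t<28-2); WM=28
i=8 t=10 v=8: DROP (t<28-2); WM=28

[3,23)=6 [29,35)=1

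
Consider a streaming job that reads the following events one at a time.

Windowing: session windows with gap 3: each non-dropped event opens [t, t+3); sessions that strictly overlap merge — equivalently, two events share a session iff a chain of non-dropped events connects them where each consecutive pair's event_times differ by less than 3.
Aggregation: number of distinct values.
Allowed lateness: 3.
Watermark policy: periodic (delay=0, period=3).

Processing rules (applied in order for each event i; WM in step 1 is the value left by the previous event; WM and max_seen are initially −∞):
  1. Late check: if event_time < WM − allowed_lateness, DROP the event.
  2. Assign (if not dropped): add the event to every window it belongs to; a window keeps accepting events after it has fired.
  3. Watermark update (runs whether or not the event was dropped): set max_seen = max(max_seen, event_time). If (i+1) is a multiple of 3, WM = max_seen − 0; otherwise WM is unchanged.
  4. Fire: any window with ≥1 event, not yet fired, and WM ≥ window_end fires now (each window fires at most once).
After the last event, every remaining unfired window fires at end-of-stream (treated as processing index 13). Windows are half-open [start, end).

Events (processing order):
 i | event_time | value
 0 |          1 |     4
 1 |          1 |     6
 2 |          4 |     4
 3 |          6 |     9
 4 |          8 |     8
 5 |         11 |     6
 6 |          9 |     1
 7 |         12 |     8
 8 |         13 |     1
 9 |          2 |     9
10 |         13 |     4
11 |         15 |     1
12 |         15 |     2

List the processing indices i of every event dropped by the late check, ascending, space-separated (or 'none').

9

i=0 t=1 v=4: → [1,4); WM=−∞
i=1 t=1 v=6: → [1,4); WM=−∞
i=2 t=4 v=4: → [4,7); WM=4
i=3 t=6 v=9: → [4,9); WM=4
i=4 t=8 v=8: → [4,11); WM=4
i=5 t=11 v=6: → [11,14); WM=11
i=6 t=9 v=1: → [4,14); WM=11
i=7 t=12 v=8: → [4,15); WM=11
i=8 t=13 v=1: → [4,16); WM=13
i=9 t=2 v=9: DROP (t<13-3); WM=13
i=10 t=13 v=4: → [4,16); WM=13
i=11 t=15 v=1: → [4,18); WM=15
i=12 t=15 v=2: → [4,18); WM=15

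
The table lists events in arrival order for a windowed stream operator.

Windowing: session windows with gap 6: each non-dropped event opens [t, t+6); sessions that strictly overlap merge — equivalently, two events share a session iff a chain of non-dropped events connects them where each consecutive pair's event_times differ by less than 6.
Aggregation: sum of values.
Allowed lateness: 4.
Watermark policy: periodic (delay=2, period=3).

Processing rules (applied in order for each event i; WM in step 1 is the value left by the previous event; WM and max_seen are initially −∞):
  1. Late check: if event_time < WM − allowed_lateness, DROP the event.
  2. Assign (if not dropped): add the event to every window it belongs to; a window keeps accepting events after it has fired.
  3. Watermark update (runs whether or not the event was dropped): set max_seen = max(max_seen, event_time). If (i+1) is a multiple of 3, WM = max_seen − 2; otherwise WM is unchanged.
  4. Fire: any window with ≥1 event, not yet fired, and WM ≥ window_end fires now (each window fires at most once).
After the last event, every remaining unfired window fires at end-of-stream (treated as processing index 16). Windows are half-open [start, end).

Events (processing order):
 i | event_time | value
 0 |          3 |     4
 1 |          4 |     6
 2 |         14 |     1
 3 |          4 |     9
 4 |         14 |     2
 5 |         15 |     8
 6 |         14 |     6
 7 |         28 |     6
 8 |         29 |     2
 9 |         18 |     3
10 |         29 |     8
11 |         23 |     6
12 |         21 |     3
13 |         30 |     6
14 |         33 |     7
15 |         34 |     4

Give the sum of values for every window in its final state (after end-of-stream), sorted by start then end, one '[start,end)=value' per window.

i=0 t=3 v=4: → [3,9); WM=−∞
i=1 t=4 v=6: → [3,10); WM=−∞
i=2 t=14 v=1: → [14,20); WM=12
i=3 t=4 v=9: DROP (t<12-4); WM=12
i=4 t=14 v=2: → [14,20); WM=12
i=5 t=15 v=8: → [14,21); WM=13
i=6 t=14 v=6: → [14,21); WM=13
i=7 t=28 v=6: → [28,34); WM=13
i=8 t=29 v=2: → [28,35); WM=27
i=9 t=18 v=3: DROP (t<27-4); WM=27
i=10 t=29 v=8: → [28,35); WM=27
i=11 t=23 v=6: → [23,35); WM=27
i=12 t=21 v=3: DROP (t<27-4); WM=27
i=13 t=30 v=6: → [23,36); WM=27
i=14 t=33 v=7: → [23,39); WM=31
i=15 t=34 v=4: → [23,40); WM=31

[3,10)=10 [14,21)=17 [23,40)=39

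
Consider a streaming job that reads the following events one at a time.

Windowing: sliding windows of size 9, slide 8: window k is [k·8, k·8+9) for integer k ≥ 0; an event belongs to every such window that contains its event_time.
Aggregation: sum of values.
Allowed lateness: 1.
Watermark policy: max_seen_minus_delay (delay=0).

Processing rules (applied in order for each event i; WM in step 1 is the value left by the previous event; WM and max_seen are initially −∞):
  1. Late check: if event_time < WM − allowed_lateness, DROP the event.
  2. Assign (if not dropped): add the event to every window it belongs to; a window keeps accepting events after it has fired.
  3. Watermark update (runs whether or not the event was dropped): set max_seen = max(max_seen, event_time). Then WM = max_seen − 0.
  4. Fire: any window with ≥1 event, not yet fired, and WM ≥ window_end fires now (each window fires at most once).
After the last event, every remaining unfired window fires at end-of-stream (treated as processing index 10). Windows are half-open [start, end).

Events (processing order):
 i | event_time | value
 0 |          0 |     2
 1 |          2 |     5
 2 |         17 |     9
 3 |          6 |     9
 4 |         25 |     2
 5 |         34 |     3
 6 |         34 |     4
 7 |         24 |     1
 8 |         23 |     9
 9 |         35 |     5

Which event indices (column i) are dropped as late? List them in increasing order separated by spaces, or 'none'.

3 7 8

i=0 t=0 v=2: → [0,9); WM=0
i=1 t=2 v=5: → [0,9); WM=2
i=2 t=17 v=9: → [16,25); WM=17; [0,9) fires=7
i=3 t=6 v=9: DROP (t<17-1); WM=17
i=4 t=25 v=2: → [24,33); WM=25; [16,25) fires=9
i=5 t=34 v=3: → [32,41); WM=34; [24,33) fires=2
i=6 t=34 v=4: → [32,41); WM=34
i=7 t=24 v=1: DROP (t<34-1); WM=34
i=8 t=23 v=9: DROP (t<34-1); WM=34
i=9 t=35 v=5: → [32,41); WM=35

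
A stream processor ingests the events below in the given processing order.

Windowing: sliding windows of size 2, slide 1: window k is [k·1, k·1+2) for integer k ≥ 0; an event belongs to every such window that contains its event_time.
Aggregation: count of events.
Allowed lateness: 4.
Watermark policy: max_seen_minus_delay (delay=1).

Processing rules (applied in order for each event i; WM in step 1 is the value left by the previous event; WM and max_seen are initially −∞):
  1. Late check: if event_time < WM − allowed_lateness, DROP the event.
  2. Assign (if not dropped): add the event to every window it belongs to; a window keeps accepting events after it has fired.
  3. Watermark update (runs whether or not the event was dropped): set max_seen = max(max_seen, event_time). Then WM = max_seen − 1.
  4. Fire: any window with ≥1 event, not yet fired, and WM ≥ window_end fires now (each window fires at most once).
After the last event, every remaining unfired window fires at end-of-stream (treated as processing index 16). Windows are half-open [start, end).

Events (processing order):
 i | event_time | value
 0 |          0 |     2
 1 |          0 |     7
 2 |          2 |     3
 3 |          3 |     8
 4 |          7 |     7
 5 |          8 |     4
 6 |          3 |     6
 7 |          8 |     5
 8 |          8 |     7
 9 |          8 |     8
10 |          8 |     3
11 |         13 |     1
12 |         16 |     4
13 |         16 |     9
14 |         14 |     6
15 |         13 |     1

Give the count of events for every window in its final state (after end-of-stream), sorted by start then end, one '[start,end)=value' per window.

[0,2)=2 [1,3)=1 [2,4)=3 [3,5)=2 [6,8)=1 [7,9)=6 [8,10)=5 [12,14)=2 [13,15)=3 [14,16)=1 [15,17)=2 [16,18)=2

i=0 t=0 v=2: → [0,2); WM=-1
i=1 t=0 v=7: → [0,2); WM=-1
i=2 t=2 v=3: → [2,4),[1,3); WM=1
i=3 t=3 v=8: → [3,5),[2,4); WM=2; [0,2) fires=2
i=4 t=7 v=7: → [7,9),[6,8); WM=6; [1,3) fires=1 [2,4) fires=2 [3,5) fires=1
i=5 t=8 v=4: → [8,10),[7,9); WM=7
i=6 t=3 v=6: → [3,5),[2,4); WM=7
i=7 t=8 v=5: → [8,10),[7,9); WM=7
i=8 t=8 v=7: → [8,10),[7,9); WM=7
i=9 t=8 v=8: → [8,10),[7,9); WM=7
i=10 t=8 v=3: → [8,10),[7,9); WM=7
i=11 t=13 v=1: → [13,15),[12,14); WM=12; [6,8) fires=1 [7,9) fires=6 [8,10) fires=5
i=12 t=16 v=4: → [16,18),[15,17); WM=15; [12,14) fires=1 [13,15) fires=1
i=13 t=16 v=9: → [16,18),[15,17); WM=15
i=14 t=14 v=6: → [14,16),[13,15); WM=15
i=15 t=13 v=1: → [13,15),[12,14); WM=15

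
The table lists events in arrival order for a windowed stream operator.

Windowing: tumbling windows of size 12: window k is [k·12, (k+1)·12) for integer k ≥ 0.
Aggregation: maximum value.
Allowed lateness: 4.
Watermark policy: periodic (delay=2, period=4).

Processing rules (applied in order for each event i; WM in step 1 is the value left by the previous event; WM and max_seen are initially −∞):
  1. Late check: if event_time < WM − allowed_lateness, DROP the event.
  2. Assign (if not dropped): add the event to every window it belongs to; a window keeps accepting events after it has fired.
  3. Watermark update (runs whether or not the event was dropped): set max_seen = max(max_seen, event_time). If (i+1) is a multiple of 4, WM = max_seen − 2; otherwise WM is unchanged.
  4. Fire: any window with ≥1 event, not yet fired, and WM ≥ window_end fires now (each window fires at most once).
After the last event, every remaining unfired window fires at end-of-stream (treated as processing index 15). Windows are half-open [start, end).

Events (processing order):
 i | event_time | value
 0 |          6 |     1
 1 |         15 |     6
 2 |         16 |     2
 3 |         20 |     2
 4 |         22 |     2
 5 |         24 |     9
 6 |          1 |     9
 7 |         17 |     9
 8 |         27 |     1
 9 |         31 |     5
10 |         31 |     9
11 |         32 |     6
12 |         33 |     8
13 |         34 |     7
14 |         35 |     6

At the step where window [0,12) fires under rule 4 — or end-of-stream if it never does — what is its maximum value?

1

i=0 t=6 v=1: → [0,12); WM=−∞
i=1 t=15 v=6: → [12,24); WM=−∞
i=2 t=16 v=2: → [12,24); WM=−∞
i=3 t=20 v=2: → [12,24); WM=18; [0,12) fires=1
i=4 t=22 v=2: → [12,24); WM=18
i=5 t=24 v=9: → [24,36); WM=18
i=6 t=1 v=9: DROP (t<18-4); WM=18
i=7 t=17 v=9: → [12,24); WM=22
i=8 t=27 v=1: → [24,36); WM=22
i=9 t=31 v=5: → [24,36); WM=22
i=10 t=31 v=9: → [24,36); WM=22
i=11 t=32 v=6: → [24,36); WM=30; [12,24) fires=9
i=12 t=33 v=8: → [24,36); WM=30
i=13 t=34 v=7: → [24,36); WM=30
i=14 t=35 v=6: → [24,36); WM=30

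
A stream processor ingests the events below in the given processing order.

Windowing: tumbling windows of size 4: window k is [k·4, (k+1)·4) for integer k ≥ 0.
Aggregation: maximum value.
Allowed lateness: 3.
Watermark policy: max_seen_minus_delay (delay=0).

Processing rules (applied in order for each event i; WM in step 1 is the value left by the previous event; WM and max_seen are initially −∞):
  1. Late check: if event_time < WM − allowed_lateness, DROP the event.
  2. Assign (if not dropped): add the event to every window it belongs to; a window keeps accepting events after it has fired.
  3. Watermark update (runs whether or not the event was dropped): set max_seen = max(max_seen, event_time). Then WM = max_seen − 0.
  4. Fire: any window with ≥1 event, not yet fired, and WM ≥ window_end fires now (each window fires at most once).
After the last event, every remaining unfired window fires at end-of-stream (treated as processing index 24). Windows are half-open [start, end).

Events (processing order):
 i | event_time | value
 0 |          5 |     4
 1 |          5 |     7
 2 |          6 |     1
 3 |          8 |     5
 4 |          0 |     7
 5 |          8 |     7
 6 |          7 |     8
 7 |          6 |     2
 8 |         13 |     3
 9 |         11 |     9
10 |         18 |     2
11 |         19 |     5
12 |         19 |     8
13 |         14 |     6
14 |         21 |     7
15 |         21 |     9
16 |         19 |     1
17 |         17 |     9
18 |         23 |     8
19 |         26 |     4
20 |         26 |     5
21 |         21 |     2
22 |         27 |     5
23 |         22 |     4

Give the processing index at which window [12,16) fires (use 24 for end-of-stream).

i=0 t=5 v=4: → [4,8); WM=5
i=1 t=5 v=7: → [4,8); WM=5
i=2 t=6 v=1: → [4,8); WM=6
i=3 t=8 v=5: → [8,12); WM=8; [4,8) fires=7
i=4 t=0 v=7: DROP (t<8-3); WM=8
i=5 t=8 v=7: → [8,12); WM=8
i=6 t=7 v=8: → [4,8); WM=8
i=7 t=6 v=2: → [4,8); WM=8
i=8 t=13 v=3: → [12,16); WM=13; [8,12) fires=7
i=9 t=11 v=9: → [8,12); WM=13
i=10 t=18 v=2: → [16,20); WM=18; [12,16) fires=3
i=11 t=19 v=5: → [16,20); WM=19
i=12 t=19 v=8: → [16,20); WM=19
i=13 t=14 v=6: DROP (t<19-3); WM=19
i=14 t=21 v=7: → [20,24); WM=21; [16,20) fires=8
i=15 t=21 v=9: → [20,24); WM=21
i=16 t=19 v=1: → [16,20); WM=21
i=17 t=17 v=9: DROP (t<21-3); WM=21
i=18 t=23 v=8: → [20,24); WM=23
i=19 t=26 v=4: → [24,28); WM=26; [20,24) fires=9
i=20 t=26 v=5: → [24,28); WM=26
i=21 t=21 v=2: DROP (t<26-3); WM=26
i=22 t=27 v=5: → [24,28); WM=27
i=23 t=22 v=4: DROP (t<27-3); WM=27

10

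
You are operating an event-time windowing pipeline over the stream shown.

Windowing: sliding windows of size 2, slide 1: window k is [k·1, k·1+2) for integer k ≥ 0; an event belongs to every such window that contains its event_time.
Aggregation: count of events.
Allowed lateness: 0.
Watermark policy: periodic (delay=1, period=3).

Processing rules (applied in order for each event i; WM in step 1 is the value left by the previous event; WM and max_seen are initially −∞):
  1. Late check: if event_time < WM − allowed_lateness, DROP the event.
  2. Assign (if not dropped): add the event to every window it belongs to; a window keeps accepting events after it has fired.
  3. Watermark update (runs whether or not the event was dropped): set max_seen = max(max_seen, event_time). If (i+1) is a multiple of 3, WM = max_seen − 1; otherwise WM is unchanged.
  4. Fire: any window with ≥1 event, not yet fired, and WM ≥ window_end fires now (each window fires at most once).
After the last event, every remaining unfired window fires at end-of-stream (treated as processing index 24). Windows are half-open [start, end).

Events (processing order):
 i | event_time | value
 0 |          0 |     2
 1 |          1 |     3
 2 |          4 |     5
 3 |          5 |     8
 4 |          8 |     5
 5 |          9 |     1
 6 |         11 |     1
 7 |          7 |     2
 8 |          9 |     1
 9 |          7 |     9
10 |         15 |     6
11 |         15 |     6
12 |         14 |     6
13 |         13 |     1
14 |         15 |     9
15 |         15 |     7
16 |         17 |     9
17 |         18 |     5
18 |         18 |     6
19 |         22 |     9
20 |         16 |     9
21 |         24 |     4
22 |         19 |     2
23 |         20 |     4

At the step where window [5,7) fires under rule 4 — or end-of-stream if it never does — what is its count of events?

1

i=0 t=0 v=2: → [0,2); WM=−∞
i=1 t=1 v=3: → [1,3),[0,2); WM=−∞
i=2 t=4 v=5: → [4,6),[3,5); WM=3; [0,2) fires=2 [1,3) fires=1
i=3 t=5 v=8: → [5,7),[4,6); WM=3
i=4 t=8 v=5: → [8,10),[7,9); WM=3
i=5 t=9 v=1: → [9,11),[8,10); WM=8; [3,5) fires=1 [4,6) fires=2 [5,7) fires=1
i=6 t=11 v=1: → [11,13),[10,12); WM=8
i=7 t=7 v=2: DROP (t<8-0); WM=8
i=8 t=9 v=1: → [9,11),[8,10); WM=10; [7,9) fires=1 [8,10) fires=3
i=9 t=7 v=9: DROP (t<10-0); WM=10
i=10 t=15 v=6: → [15,17),[14,16); WM=10
i=11 t=15 v=6: → [15,17),[14,16); WM=14; [9,11) fires=2 [10,12) fires=1 [11,13) fires=1
i=12 t=14 v=6: → [14,16),[13,15); WM=14
i=13 t=13 v=1: DROP (t<14-0); WM=14
i=14 t=15 v=9: → [15,17),[14,16); WM=14
i=15 t=15 v=7: → [15,17),[14,16); WM=14
i=16 t=17 v=9: → [17,19),[16,18); WM=14
i=17 t=18 v=5: → [18,20),[17,19); WM=17; [13,15) fires=1 [14,16) fires=5 [15,17) fires=4
i=18 t=18 v=6: → [18,20),[17,19); WM=17
i=19 t=22 v=9: → [22,24),[21,23); WM=17
i=20 t=16 v=9: DROP (t<17-0); WM=21; [16,18) fires=1 [17,19) fires=3 [18,20) fires=2
i=21 t=24 v=4: → [24,26),[23,25); WM=21
i=22 t=19 v=2: DROP (t<21-0); WM=21
i=23 t=20 v=4: DROP (t<21-0); WM=23; [21,23) fires=1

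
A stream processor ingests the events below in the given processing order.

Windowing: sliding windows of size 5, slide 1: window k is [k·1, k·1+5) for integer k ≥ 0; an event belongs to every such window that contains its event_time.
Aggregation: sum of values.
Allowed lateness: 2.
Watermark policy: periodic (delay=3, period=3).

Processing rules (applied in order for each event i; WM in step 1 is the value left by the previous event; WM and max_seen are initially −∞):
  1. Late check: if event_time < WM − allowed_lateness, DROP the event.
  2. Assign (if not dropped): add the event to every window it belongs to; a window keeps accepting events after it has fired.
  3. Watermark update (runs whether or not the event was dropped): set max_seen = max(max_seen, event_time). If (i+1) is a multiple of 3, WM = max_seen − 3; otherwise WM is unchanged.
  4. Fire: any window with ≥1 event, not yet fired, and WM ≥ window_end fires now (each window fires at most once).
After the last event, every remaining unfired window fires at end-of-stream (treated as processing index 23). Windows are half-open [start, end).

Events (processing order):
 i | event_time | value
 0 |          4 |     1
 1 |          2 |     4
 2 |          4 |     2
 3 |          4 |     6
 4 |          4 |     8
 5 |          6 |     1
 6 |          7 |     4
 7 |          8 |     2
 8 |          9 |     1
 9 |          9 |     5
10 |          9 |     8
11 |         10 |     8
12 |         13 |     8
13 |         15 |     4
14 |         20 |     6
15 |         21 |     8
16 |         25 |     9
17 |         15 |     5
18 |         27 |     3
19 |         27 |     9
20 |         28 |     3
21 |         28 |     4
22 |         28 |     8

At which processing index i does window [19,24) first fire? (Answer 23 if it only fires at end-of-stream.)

i=0 t=4 v=1: → [4,9),[3,8),[2,7),[1,6),[0,5); WM=−∞
i=1 t=2 v=4: → [2,7),[1,6),[0,5); WM=−∞
i=2 t=4 v=2: → [4,9),[3,8),[2,7),[1,6),[0,5); WM=1
i=3 t=4 v=6: → [4,9),[3,8),[2,7),[1,6),[0,5); WM=1
i=4 t=4 v=8: → [4,9),[3,8),[2,7),[1,6),[0,5); WM=1
i=5 t=6 v=1: → [6,11),[5,10),[4,9),[3,8),[2,7); WM=3
i=6 t=7 v=4: → [7,12),[6,11),[5,10),[4,9),[3,8); WM=3
i=7 t=8 v=2: → [8,13),[7,12),[6,11),[5,10),[4,9); WM=3
i=8 t=9 v=1: → [9,14),[8,13),[7,12),[6,11),[5,10); WM=6; [0,5) fires=21 [1,6) fires=21
i=9 t=9 v=5: → [9,14),[8,13),[7,12),[6,11),[5,10); WM=6
i=10 t=9 v=8: → [9,14),[8,13),[7,12),[6,11),[5,10); WM=6
i=11 t=10 v=8: → [10,15),[9,14),[8,13),[7,12),[6,11); WM=7; [2,7) fires=22
i=12 t=13 v=8: → [13,18),[12,17),[11,16),[10,15),[9,14); WM=7
i=13 t=15 v=4: → [15,20),[14,19),[13,18),[12,17),[11,16); WM=7
i=14 t=20 v=6: → [20,25),[19,24),[18,23),[17,22),[16,21); WM=17; [3,8) fires=22 [4,9) fires=24 [5,10) fires=21 [6,11) fires=29 [7,12) fires=28 [8,13) fires=24 [9,14) fires=30 [10,15) fires=16 [11,16) fires=12 [12,17) fires=12
i=15 t=21 v=8: → [21,26),[20,25),[19,24),[18,23),[17,22); WM=17
i=16 t=25 v=9: → [25,30),[24,29),[23,28),[22,27),[21,26); WM=17
i=17 t=15 v=5: → [15,20),[14,19),[13,18),[12,17),[11,16); WM=22; [13,18) fires=17 [14,19) fires=9 [15,20) fires=9 [16,21) fires=6 [17,22) fires=14
i=18 t=27 v=3: → [27,32),[26,31),[25,30),[24,29),[23,28); WM=22
i=19 t=27 v=9: → [27,32),[26,31),[25,30),[24,29),[23,28); WM=22
i=20 t=28 v=3: → [28,33),[27,32),[26,31),[25,30),[24,29); WM=25; [18,23) fires=14 [19,24) fires=14 [20,25) fires=14
i=21 t=28 v=4: → [28,33),[27,32),[26,31),[25,30),[24,29); WM=25
i=22 t=28 v=8: → [28,33),[27,32),[26,31),[25,30),[24,29); WM=25

20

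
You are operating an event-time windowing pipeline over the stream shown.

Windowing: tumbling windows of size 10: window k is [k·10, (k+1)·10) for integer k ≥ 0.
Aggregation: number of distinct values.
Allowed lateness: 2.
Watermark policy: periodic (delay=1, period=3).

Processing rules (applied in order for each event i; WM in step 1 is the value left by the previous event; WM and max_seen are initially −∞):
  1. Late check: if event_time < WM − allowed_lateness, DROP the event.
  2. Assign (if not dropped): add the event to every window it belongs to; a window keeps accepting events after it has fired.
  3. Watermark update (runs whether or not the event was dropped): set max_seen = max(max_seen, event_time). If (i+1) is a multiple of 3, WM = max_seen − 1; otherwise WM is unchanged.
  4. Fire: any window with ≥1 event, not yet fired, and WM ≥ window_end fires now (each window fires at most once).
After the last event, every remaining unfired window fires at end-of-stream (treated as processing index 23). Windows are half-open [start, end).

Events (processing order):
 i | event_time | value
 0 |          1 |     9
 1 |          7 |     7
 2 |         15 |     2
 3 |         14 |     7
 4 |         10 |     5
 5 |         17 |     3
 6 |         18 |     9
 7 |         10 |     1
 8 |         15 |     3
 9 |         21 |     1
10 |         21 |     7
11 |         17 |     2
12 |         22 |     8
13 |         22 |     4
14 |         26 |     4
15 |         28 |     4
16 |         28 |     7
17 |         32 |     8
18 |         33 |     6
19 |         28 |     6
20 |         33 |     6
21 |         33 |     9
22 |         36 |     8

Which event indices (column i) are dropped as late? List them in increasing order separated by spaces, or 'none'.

4 7 19

i=0 t=1 v=9: → [0,10); WM=−∞
i=1 t=7 v=7: → [0,10); WM=−∞
i=2 t=15 v=2: → [10,20); WM=14; [0,10) fires=2
i=3 t=14 v=7: → [10,20); WM=14
i=4 t=10 v=5: DROP (t<14-2); WM=14
i=5 t=17 v=3: → [10,20); WM=16
i=6 t=18 v=9: → [10,20); WM=16
i=7 t=10 v=1: DROP (t<16-2); WM=16
i=8 t=15 v=3: → [10,20); WM=17
i=9 t=21 v=1: → [20,30); WM=17
i=10 t=21 v=7: → [20,30); WM=17
i=11 t=17 v=2: → [10,20); WM=20; [10,20) fires=4
i=12 t=22 v=8: → [20,30); WM=20
i=13 t=22 v=4: → [20,30); WM=20
i=14 t=26 v=4: → [20,30); WM=25
i=15 t=28 v=4: → [20,30); WM=25
i=16 t=28 v=7: → [20,30); WM=25
i=17 t=32 v=8: → [30,40); WM=31; [20,30) fires=4
i=18 t=33 v=6: → [30,40); WM=31
i=19 t=28 v=6: DROP (t<31-2); WM=31
i=20 t=33 v=6: → [30,40); WM=32
i=21 t=33 v=9: → [30,40); WM=32
i=22 t=36 v=8: → [30,40); WM=32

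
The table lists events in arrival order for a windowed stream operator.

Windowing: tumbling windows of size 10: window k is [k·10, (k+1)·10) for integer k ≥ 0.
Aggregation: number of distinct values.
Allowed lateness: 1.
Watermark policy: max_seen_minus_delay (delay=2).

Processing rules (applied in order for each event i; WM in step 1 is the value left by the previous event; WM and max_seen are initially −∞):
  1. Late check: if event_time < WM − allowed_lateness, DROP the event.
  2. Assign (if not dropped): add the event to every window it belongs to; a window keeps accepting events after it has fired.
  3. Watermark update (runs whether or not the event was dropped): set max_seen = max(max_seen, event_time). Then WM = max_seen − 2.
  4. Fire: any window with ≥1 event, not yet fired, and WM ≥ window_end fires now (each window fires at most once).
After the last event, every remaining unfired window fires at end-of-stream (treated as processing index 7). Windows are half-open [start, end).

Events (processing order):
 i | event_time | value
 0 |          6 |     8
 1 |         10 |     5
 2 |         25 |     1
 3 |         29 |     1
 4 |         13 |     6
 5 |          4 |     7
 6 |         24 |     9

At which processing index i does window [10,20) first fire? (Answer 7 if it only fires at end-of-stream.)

i=0 t=6 v=8: → [0,10); WM=4
i=1 t=10 v=5: → [10,20); WM=8
i=2 t=25 v=1: → [20,30); WM=23; [0,10) fires=1 [10,20) fires=1
i=3 t=29 v=1: → [20,30); WM=27
i=4 t=13 v=6: DROP (t<27-1); WM=27
i=5 t=4 v=7: DROP (t<27-1); WM=27
i=6 t=24 v=9: DROP (t<27-1); WM=27

2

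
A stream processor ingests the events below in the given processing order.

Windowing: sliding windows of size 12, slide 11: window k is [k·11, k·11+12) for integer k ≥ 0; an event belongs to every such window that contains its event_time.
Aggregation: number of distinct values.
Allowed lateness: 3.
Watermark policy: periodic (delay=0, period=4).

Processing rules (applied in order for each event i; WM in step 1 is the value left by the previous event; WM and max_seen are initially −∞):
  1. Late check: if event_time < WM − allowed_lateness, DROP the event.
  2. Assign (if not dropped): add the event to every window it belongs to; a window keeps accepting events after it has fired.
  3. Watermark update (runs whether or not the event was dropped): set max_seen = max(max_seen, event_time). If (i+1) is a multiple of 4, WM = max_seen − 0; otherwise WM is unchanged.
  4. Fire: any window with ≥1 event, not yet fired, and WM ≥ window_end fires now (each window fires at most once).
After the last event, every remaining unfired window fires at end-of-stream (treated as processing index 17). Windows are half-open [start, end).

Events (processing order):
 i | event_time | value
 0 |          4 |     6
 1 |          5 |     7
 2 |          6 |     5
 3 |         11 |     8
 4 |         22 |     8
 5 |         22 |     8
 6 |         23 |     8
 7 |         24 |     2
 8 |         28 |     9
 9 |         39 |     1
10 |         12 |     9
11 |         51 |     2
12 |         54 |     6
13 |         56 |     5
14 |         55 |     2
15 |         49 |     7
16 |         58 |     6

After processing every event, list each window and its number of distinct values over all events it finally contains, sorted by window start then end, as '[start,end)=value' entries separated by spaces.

i=0 t=4 v=6: → [0,12); WM=−∞
i=1 t=5 v=7: → [0,12); WM=−∞
i=2 t=6 v=5: → [0,12); WM=−∞
i=3 t=11 v=8: → [11,23),[0,12); WM=11
i=4 t=22 v=8: → [22,34),[11,23); WM=11
i=5 t=22 v=8: → [22,34),[11,23); WM=11
i=6 t=23 v=8: → [22,34); WM=11
i=7 t=24 v=2: → [22,34); WM=24; [0,12) fires=4 [11,23) fires=1
i=8 t=28 v=9: → [22,34); WM=24
i=9 t=39 v=1: → [33,45); WM=24
i=10 t=12 v=9: DROP (t<24-3); WM=24
i=11 t=51 v=2: → [44,56); WM=51; [22,34) fires=3 [33,45) fires=1
i=12 t=54 v=6: → [44,56); WM=51
i=13 t=56 v=5: → [55,67); WM=51
i=14 t=55 v=2: → [55,67),[44,56); WM=51
i=15 t=49 v=7: → [44,56); WM=56; [44,56) fires=3
i=16 t=58 v=6: → [55,67); WM=56

[0,12)=4 [11,23)=1 [22,34)=3 [33,45)=1 [44,56)=3 [55,67)=3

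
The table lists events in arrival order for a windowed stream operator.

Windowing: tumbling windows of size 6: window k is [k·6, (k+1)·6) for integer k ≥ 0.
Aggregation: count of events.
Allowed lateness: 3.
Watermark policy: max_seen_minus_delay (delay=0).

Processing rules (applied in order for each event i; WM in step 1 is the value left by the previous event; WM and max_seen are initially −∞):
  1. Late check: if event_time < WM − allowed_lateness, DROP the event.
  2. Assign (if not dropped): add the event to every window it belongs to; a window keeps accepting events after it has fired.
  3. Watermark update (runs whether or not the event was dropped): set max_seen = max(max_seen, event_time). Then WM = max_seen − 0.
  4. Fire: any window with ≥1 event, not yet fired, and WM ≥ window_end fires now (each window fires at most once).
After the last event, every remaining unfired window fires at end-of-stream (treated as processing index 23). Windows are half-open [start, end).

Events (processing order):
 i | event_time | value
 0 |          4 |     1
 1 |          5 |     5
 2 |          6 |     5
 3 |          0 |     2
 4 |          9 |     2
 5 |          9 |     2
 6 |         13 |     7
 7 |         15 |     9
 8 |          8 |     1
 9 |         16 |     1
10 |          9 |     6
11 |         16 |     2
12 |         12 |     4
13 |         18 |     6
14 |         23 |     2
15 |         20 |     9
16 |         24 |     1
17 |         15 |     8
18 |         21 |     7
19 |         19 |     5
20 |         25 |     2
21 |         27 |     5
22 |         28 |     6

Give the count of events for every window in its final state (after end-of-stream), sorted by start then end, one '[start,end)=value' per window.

[0,6)=2 [6,12)=3 [12,18)=4 [18,24)=4 [24,30)=4

i=0 t=4 v=1: → [0,6); WM=4
i=1 t=5 v=5: → [0,6); WM=5
i=2 t=6 v=5: → [6,12); WM=6; [0,6) fires=2
i=3 t=0 v=2: DROP (t<6-3); WM=6
i=4 t=9 v=2: → [6,12); WM=9
i=5 t=9 v=2: → [6,12); WM=9
i=6 t=13 v=7: → [12,18); WM=13; [6,12) fires=3
i=7 t=15 v=9: → [12,18); WM=15
i=8 t=8 v=1: DROP (t<15-3); WM=15
i=9 t=16 v=1: → [12,18); WM=16
i=10 t=9 v=6: DROP (t<16-3); WM=16
i=11 t=16 v=2: → [12,18); WM=16
i=12 t=12 v=4: DROP (t<16-3); WM=16
i=13 t=18 v=6: → [18,24); WM=18; [12,18) fires=4
i=14 t=23 v=2: → [18,24); WM=23
i=15 t=20 v=9: → [18,24); WM=23
i=16 t=24 v=1: → [24,30); WM=24; [18,24) fires=3
i=17 t=15 v=8: DROP (t<24-3); WM=24
i=18 t=21 v=7: → [18,24); WM=24
i=19 t=19 v=5: DROP (t<24-3); WM=24
i=20 t=25 v=2: → [24,30); WM=25
i=21 t=27 v=5: → [24,30); WM=27
i=22 t=28 v=6: → [24,30); WM=28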